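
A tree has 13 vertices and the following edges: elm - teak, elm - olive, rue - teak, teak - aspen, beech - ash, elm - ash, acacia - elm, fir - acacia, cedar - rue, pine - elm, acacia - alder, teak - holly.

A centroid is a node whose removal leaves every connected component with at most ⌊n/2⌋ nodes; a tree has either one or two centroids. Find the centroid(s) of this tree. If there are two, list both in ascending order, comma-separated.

If elm is removed the pieces have sizes 5, 3, 2, 1, 1, all ≤ ⌊13/2⌋ = 6.
No neighbour of elm does as well, so elm is the unique centroid.

elm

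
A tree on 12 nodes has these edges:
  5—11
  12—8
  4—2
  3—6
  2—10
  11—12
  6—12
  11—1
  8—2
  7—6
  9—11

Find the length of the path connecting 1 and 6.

3

The path is 1 – 11 – 12 – 6, which has 3 edges.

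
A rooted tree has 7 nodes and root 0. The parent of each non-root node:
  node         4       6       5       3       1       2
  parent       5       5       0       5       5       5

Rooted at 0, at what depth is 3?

2

Climbing from 3 to the root: 3–5–0. That's 2 steps.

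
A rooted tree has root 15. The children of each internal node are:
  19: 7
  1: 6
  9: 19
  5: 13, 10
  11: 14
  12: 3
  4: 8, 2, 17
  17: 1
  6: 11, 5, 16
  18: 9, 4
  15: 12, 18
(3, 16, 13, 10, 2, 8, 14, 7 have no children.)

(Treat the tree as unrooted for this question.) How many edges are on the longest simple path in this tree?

9

A longest path is 7–19–9–18–4–17–1–6–11–14, with 9 edges.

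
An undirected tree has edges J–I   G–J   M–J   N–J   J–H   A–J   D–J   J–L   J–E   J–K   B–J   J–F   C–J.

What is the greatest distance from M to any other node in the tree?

2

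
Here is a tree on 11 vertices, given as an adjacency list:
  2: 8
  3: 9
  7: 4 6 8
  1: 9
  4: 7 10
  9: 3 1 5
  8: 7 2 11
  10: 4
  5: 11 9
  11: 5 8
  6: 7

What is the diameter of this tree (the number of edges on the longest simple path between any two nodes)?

A longest path is 10 - 4 - 7 - 8 - 11 - 5 - 9 - 1, with 7 edges.

7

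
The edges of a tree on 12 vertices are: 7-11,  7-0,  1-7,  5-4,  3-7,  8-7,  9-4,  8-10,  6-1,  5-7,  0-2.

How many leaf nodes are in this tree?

6

The leaves are 2, 3, 6, 9, 10, 11.
That is 6 leaves.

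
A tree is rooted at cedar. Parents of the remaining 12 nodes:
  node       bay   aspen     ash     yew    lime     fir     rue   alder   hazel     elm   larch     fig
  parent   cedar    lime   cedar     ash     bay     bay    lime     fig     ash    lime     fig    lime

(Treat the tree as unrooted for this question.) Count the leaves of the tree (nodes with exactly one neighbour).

8

The leaves are alder, aspen, elm, fir, hazel, larch, rue, yew.
That is 8 leaves.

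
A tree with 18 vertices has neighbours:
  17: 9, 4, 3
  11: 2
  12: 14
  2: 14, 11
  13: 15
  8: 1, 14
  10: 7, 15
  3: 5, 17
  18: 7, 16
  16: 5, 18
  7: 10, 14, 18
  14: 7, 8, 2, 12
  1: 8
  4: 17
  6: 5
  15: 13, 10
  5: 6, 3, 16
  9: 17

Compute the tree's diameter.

9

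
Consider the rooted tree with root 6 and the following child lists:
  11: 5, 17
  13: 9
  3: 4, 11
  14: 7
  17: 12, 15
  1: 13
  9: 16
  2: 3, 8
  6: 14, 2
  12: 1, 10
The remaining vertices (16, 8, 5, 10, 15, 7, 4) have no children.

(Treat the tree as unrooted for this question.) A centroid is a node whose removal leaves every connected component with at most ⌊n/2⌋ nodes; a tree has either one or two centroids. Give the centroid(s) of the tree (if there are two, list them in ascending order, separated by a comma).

11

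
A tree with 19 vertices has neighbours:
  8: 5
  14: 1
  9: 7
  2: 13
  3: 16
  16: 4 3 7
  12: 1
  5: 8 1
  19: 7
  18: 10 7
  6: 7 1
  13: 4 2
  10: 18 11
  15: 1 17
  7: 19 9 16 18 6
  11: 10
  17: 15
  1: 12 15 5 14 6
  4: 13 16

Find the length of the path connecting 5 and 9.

Walking from 5: 5 – 1 – 6 – 7 – 9. Length 4.

4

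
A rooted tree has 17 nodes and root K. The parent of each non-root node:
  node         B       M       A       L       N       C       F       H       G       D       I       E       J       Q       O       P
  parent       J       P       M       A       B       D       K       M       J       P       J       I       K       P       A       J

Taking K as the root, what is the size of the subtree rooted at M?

Descendants of M (including itself): M, A, H, L, O. That's 5.

5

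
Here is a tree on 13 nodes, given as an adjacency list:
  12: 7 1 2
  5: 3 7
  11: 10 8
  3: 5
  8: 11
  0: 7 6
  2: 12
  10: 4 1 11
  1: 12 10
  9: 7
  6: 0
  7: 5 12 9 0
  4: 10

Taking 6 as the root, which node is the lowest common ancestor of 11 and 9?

Path 11→root: 11 10 1 12 7 0 6; path 9→root: 9 7 0 6.
First common node: 7.

7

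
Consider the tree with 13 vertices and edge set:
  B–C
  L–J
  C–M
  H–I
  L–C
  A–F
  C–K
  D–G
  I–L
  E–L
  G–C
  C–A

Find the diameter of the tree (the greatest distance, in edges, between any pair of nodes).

5

Starting from D, a farthest node is H at distance 5.
One longest path: D–G–C–L–I–H.
So the diameter is 5.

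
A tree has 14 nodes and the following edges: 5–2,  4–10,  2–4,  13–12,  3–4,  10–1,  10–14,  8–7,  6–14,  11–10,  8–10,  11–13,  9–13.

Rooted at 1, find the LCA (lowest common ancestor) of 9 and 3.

Ancestors of 9 (toward the root): 9, 13, 11, 10, 1.
Ancestors of 3: 3, 4, 10, 1.
The deepest node appearing in both lists is 10.

10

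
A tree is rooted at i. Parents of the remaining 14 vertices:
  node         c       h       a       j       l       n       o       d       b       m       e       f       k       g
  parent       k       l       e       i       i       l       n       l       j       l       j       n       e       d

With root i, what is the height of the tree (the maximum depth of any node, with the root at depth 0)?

4

c sits deepest: i – j – e – k – c — 4 edges from the root.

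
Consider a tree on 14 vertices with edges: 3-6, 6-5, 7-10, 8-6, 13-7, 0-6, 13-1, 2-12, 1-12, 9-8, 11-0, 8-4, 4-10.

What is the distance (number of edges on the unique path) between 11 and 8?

3

11 - 0 - 6 - 8: 3 edges.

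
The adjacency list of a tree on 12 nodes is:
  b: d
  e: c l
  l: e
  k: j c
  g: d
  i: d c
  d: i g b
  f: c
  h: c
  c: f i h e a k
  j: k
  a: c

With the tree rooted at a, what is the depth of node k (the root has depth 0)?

a–c–k — 2 edges.

2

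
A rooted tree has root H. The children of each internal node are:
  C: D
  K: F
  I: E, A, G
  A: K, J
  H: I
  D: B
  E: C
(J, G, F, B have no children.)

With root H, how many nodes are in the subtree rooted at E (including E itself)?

The subtree rooted at E contains: E, C, D, B — 4 nodes.

4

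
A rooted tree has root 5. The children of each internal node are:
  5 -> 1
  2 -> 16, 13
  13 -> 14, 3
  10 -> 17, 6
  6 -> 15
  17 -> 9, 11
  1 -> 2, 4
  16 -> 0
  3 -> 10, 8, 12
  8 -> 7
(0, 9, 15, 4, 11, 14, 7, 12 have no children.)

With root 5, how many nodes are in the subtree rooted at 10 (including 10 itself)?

6

10's subtree: {10, 17, 6, 11, 9, 15}, size 6.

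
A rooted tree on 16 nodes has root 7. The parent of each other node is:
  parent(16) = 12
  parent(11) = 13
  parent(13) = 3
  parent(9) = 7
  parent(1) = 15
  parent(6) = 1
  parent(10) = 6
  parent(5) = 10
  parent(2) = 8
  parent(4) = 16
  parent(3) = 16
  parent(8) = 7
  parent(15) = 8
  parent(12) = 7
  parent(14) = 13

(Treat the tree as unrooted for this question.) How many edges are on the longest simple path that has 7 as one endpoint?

6

The node farthest from 7 is 5, via 7 – 8 – 15 – 1 – 6 – 10 – 5 — 6 edges.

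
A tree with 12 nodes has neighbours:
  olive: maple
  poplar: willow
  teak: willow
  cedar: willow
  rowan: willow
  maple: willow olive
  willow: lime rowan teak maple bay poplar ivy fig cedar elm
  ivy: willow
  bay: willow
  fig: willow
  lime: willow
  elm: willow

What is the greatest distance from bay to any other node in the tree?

A farthest node from bay is olive.
The path bay–willow–maple–olive has 3 edges.

3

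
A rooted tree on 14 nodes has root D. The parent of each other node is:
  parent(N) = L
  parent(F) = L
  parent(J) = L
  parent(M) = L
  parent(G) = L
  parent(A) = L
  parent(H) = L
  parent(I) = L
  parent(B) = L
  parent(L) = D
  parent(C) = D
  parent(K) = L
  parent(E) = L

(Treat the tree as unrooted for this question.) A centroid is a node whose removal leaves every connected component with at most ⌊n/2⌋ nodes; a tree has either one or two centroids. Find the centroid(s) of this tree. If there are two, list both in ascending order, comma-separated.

Delete L: the remaining components have sizes 2, 1, 1, 1, 1, 1, 1, 1, 1, 1, 1, 1. Max 2 ≤ 7, so L is a centroid.
No neighbour of L does as well, so L is the unique centroid.

L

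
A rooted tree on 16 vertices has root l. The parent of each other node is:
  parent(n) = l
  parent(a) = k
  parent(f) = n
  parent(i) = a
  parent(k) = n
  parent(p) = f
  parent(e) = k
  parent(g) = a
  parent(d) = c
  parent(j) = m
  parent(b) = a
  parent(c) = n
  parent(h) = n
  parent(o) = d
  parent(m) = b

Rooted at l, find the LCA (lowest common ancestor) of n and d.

Ancestors of n (toward the root): n, l.
Ancestors of d: d, c, n, l.
The deepest node appearing in both lists is n.

n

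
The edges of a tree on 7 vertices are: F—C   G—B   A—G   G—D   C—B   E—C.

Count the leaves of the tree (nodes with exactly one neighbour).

4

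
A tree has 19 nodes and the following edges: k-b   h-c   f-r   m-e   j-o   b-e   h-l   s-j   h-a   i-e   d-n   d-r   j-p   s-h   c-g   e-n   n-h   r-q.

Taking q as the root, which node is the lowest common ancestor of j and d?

d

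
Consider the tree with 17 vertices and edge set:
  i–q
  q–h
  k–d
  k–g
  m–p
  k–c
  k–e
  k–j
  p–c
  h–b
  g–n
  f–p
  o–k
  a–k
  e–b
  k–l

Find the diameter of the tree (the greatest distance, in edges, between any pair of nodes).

BFS from i reaches m last, at distance 8; BFS from m confirms no node is farther.
Path: i-q-h-b-e-k-c-p-m.

8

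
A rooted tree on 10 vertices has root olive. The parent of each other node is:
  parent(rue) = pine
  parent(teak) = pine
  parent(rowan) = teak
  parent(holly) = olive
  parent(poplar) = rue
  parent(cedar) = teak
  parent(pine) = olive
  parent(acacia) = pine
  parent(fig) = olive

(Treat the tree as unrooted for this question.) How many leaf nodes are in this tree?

The leaves are acacia, cedar, fig, holly, poplar, rowan.
That is 6 leaves.

6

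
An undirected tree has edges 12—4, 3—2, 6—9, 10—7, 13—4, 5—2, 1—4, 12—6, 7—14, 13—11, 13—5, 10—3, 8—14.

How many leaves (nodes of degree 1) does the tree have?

Degree-1 nodes: 1, 8, 9, 11 — 4 of them.

4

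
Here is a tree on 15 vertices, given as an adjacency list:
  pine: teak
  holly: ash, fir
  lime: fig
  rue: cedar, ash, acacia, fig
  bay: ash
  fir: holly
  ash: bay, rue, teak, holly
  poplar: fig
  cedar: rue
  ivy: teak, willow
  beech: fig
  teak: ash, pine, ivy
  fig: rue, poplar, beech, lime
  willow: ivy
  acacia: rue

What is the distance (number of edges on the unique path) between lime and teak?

4

lime–fig–rue–ash–teak: 4 edges.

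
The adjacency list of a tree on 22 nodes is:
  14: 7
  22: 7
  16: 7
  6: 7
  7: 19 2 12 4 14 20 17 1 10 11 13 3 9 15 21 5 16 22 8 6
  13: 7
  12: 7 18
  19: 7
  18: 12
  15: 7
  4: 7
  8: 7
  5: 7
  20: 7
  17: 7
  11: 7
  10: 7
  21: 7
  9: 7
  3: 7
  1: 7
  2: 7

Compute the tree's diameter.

3

BFS from 18 reaches 6 last, at distance 3; BFS from 6 confirms no node is farther.
Path: 18–12–7–6.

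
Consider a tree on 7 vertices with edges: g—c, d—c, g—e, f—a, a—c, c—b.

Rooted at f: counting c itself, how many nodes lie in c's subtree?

The subtree rooted at c contains: c, g, d, b, e — 5 nodes.

5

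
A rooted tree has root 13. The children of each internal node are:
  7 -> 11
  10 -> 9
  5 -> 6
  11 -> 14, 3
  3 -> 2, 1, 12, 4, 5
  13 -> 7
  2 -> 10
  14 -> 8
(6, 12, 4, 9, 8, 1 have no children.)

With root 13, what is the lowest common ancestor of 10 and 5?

3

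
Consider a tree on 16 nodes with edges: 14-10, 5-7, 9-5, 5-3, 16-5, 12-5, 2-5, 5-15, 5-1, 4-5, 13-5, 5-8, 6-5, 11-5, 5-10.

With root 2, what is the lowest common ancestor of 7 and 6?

7's ancestor chain is 7, 5, 2 and 6's is 6, 5, 2; they first meet at 5.

5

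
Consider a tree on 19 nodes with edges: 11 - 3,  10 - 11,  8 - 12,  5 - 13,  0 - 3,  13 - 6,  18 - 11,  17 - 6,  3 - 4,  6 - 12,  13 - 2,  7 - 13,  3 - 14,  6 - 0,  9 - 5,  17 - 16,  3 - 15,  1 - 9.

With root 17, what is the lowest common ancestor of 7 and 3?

Path 7→root: 7 13 6 17; path 3→root: 3 0 6 17.
First common node: 6.

6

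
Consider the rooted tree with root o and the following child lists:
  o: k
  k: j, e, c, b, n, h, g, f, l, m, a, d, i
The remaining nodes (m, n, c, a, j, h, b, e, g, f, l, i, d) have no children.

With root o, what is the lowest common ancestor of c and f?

k

c's ancestor chain is c, k, o and f's is f, k, o; they first meet at k.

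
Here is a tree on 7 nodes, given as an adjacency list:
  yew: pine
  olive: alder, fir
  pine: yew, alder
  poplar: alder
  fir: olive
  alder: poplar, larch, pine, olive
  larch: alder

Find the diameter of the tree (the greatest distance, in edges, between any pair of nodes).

4

A longest path is fir - olive - alder - pine - yew, with 4 edges.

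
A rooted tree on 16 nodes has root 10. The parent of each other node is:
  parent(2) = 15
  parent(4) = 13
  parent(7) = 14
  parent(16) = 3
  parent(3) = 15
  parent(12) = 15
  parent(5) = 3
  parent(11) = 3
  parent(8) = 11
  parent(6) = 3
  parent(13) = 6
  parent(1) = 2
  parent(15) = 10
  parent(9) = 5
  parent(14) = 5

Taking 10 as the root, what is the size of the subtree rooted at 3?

Descendants of 3 (including itself): 3, 5, 11, 16, 6, 14, 9, 8, 13, 7, 4. That's 11.

11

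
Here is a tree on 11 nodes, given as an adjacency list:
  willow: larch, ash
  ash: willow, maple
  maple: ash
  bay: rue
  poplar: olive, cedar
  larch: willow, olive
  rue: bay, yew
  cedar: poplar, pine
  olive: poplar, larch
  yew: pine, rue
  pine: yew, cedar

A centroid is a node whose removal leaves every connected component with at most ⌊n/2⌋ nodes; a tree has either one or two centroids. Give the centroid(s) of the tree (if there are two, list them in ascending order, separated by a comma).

poplar

If poplar is removed the pieces have sizes 5, 5, all ≤ ⌊11/2⌋ = 5.
Every other node leaves some component of size > 5, so the centroid is unique.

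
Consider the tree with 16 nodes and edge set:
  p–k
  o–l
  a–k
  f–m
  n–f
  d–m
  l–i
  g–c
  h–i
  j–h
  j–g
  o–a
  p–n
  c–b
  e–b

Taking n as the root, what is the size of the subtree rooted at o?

Descendants of o (including itself): o, l, i, h, j, g, c, b, e. That's 9.

9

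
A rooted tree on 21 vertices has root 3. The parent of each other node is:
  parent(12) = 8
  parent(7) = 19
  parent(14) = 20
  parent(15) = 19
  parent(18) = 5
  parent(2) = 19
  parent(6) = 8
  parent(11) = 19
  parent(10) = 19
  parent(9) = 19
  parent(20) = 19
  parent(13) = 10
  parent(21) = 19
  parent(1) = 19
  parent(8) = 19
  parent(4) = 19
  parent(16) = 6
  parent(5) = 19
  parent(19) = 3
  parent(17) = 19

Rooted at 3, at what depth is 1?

2

Path from 3 to 1: 3 → 19 → 1, which has 2 edges.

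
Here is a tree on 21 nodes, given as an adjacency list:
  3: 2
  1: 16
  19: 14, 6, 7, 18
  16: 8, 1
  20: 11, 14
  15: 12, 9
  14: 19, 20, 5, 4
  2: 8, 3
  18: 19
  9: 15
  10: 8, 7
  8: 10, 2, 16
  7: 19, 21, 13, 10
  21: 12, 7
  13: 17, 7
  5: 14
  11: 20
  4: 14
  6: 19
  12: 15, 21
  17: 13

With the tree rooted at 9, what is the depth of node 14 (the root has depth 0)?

Path from 9 to 14: 9 → 15 → 12 → 21 → 7 → 19 → 14, which has 6 edges.

6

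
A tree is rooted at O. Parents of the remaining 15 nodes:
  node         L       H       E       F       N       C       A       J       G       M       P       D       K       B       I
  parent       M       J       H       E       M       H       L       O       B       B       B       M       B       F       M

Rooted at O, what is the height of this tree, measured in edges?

8

The longest root-to-leaf path is O – J – H – E – F – B – M – L – A (8 edges).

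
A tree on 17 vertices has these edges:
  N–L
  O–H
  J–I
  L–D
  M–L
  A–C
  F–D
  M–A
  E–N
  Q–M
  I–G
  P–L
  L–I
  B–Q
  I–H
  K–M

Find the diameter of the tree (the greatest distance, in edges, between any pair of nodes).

A longest path is C–A–M–L–I–H–O, with 6 edges.

6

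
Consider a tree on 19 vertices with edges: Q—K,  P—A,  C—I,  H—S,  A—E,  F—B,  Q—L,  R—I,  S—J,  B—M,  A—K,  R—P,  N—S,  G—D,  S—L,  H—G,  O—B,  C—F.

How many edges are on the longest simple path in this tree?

Starting from M, a farthest node is D at distance 14.
One longest path: M-B-F-C-I-R-P-A-K-Q-L-S-H-G-D.
So the diameter is 14.

14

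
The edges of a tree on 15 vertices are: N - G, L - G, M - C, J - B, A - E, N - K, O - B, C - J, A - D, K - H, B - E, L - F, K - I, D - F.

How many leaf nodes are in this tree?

Degree-1 nodes: H, I, M, O — 4 of them.

4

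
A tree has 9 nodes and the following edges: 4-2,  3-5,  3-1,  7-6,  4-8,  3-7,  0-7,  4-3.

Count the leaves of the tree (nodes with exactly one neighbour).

6

Exactly 6 nodes have a single neighbour: 0, 1, 2, 5, 6, 8.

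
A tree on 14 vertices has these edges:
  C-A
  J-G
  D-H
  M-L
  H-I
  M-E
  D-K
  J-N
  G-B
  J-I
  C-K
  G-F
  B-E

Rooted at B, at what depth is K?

6

B–G–J–I–H–D–K — 6 edges.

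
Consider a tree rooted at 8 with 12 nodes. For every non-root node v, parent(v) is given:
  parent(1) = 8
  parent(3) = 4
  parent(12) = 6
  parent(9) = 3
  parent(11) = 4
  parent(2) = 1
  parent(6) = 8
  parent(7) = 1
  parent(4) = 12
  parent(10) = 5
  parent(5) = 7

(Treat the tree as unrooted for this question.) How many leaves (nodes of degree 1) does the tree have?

4

Exactly 4 nodes have a single neighbour: 2, 9, 10, 11.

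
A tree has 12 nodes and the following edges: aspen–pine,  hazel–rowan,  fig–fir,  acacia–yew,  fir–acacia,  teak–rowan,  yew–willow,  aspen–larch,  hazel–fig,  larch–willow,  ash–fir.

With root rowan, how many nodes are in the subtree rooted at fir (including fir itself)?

fir's subtree: {fir, acacia, ash, yew, willow, larch, aspen, pine}, size 8.

8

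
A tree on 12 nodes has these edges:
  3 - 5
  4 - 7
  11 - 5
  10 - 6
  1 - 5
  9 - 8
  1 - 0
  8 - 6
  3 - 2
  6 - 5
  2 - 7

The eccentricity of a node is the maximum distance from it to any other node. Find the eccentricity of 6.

5

The node farthest from 6 is 4, via 6 – 5 – 3 – 2 – 7 – 4 — 5 edges.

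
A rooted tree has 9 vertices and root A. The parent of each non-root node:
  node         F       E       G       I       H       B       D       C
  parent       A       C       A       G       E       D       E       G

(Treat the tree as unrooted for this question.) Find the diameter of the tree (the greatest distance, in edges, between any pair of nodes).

Starting from B, a farthest node is F at distance 6.
One longest path: B – D – E – C – G – A – F.
So the diameter is 6.

6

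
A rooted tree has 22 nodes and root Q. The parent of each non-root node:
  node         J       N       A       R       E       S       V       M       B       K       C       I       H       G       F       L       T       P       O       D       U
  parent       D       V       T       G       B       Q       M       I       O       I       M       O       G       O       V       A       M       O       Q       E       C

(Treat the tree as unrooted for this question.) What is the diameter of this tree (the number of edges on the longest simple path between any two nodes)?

Starting from L, a farthest node is J at distance 9.
One longest path: L – A – T – M – I – O – B – E – D – J.
So the diameter is 9.

9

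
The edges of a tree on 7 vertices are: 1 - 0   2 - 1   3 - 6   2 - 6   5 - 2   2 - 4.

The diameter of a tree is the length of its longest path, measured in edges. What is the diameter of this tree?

4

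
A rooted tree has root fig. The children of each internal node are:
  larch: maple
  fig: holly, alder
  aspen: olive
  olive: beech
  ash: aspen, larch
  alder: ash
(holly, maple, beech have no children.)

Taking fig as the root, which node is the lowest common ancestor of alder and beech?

alder

Ancestors of alder (toward the root): alder, fig.
Ancestors of beech: beech, olive, aspen, ash, alder, fig.
The deepest node appearing in both lists is alder.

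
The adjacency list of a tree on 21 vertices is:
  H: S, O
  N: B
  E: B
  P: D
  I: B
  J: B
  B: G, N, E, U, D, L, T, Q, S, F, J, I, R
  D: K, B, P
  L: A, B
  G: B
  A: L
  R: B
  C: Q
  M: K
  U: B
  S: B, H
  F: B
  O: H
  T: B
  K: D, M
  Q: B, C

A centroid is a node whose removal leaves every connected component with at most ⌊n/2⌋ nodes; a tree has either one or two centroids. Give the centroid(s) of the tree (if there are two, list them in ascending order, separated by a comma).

B

Removing B splits the tree into components of sizes 4, 3, 2, 2, 1, 1, 1, 1, 1, 1, 1, 1, 1; the largest is 4 ≤ ⌊21/2⌋ = 10.
No neighbour of B does as well, so B is the unique centroid.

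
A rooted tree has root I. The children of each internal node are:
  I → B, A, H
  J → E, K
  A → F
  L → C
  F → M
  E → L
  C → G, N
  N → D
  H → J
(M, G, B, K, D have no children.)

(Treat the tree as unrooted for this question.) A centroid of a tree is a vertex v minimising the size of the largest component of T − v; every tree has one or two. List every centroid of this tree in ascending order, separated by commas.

Removing J splits the tree into components of sizes 6, 6, 1; the largest is 6 ≤ ⌊14/2⌋ = 7.
Every other node leaves some component of size > 7, so the centroid is unique.

J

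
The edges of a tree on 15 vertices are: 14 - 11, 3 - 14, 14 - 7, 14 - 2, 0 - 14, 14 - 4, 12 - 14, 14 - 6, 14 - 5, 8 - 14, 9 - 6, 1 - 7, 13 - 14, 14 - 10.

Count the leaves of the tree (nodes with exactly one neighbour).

Exactly 12 nodes have a single neighbour: 0, 1, 2, 3, 4, 5, 8, 9, 10, 11, 12, 13.

12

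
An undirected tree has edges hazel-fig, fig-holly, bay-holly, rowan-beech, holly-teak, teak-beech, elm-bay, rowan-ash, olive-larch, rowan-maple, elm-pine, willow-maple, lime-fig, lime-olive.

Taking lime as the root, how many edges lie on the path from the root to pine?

5

Climbing from pine to the root: pine → elm → bay → holly → fig → lime. That's 5 steps.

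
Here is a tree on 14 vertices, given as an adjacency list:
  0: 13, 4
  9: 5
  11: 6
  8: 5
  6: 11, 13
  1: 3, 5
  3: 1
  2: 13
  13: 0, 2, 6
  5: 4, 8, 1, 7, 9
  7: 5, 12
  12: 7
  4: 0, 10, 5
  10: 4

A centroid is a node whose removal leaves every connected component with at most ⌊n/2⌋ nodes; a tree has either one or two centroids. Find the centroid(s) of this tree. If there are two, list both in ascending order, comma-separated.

4, 5

If 5 is removed the pieces have sizes 7, 2, 2, 1, 1, all ≤ ⌊14/2⌋ = 7.
Its neighbour 4 also leaves a largest component of size 7, so both are centroids.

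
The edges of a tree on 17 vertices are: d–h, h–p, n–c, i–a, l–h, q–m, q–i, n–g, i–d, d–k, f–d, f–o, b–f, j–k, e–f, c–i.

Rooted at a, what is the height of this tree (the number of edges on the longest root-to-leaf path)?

4

l sits deepest: a – i – d – h – l — 4 edges from the root.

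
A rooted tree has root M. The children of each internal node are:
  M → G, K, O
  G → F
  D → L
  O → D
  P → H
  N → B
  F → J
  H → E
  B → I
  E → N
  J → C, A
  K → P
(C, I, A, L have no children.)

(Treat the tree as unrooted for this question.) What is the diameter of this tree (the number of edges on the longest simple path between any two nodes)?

11

A longest path is I–B–N–E–H–P–K–M–G–F–J–C, with 11 edges.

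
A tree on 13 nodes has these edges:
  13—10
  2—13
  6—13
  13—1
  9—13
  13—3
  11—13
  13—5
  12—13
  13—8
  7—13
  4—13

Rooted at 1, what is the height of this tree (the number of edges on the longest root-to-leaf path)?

2

A deepest node is 2, reached by 1-13-2.
That path has 2 edges, so the height is 2.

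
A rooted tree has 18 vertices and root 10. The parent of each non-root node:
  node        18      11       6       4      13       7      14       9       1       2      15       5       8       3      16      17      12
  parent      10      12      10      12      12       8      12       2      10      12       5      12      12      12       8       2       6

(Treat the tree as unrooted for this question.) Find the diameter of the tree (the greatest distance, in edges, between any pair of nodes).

A longest path is 18 – 10 – 6 – 12 – 8 – 16, with 5 edges.

5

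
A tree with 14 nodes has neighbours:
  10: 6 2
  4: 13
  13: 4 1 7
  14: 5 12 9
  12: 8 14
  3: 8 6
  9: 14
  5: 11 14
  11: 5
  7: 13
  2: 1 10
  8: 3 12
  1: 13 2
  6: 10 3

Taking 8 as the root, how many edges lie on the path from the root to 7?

7

Climbing from 7 to the root: 7 – 13 – 1 – 2 – 10 – 6 – 3 – 8. That's 7 steps.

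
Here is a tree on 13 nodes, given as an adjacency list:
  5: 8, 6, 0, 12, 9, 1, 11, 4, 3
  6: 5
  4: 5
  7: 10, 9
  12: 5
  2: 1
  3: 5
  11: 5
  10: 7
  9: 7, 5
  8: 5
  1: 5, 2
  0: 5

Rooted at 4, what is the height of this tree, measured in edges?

4

The longest root-to-leaf path is 4 – 5 – 9 – 7 – 10 (4 edges).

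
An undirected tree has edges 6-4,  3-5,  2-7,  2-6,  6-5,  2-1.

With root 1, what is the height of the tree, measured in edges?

The longest root-to-leaf path is 1–2–6–5–3 (4 edges).

4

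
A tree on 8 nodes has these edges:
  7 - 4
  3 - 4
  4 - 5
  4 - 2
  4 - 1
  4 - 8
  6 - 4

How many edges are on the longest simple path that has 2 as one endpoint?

Distances from 2 peak at 2, attained at 7 (5, 8, 3, 1, 6 also at distance 2).
2 – 4 – 7

2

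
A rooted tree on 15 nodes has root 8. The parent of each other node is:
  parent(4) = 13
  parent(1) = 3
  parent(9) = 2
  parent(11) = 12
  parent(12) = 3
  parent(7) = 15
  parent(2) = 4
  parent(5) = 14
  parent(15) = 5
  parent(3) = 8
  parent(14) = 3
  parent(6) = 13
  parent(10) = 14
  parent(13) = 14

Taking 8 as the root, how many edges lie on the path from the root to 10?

3

Path from 8 to 10: 8 → 3 → 14 → 10, which has 3 edges.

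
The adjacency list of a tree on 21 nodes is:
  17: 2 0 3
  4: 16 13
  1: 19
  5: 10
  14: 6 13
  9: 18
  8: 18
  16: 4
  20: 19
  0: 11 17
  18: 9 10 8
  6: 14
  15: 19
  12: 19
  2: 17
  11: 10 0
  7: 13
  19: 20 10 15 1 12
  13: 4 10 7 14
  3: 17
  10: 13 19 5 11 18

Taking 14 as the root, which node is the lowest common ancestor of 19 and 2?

Path 19→root: 19 10 13 14; path 2→root: 2 17 0 11 10 13 14.
First common node: 10.

10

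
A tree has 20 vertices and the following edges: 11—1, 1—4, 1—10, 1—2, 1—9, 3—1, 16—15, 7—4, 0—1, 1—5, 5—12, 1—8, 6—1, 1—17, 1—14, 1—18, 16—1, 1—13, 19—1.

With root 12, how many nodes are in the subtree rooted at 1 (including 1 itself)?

The subtree rooted at 1 contains: 1, 4, 17, 6, 11, 10, 19, 13, 18, 8, 16, 0, 14, 9, 2, 3, 7, 15 — 18 nodes.

18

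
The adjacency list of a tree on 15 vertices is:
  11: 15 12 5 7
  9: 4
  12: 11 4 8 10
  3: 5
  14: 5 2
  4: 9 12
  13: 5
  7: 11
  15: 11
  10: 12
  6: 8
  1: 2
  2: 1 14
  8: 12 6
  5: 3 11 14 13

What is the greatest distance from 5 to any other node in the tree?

The node farthest from 5 is 9 (6 also at distance 4), via 5 – 11 – 12 – 4 – 9 — 4 edges.

4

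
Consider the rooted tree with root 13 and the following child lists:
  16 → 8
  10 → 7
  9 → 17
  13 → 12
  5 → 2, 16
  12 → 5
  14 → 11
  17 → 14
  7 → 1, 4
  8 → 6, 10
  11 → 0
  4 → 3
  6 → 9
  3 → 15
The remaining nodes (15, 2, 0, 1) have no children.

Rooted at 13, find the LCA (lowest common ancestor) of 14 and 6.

6

Path 14→root: 14 17 9 6 8 16 5 12 13; path 6→root: 6 8 16 5 12 13.
First common node: 6.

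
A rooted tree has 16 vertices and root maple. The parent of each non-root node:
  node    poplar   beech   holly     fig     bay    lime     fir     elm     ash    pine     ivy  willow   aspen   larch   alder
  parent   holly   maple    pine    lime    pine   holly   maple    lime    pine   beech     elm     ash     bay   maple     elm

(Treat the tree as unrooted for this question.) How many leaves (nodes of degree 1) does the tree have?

8

The leaves are alder, aspen, fig, fir, ivy, larch, poplar, willow.
That is 8 leaves.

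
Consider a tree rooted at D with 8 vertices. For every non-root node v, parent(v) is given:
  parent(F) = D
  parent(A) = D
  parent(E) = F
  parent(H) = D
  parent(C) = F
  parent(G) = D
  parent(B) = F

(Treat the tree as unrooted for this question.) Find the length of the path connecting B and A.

3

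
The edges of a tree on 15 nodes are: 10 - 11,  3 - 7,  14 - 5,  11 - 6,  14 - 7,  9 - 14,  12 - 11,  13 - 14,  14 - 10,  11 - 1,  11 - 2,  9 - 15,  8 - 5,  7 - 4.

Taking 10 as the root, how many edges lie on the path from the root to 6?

Path from 10 to 6: 10–11–6, which has 2 edges.

2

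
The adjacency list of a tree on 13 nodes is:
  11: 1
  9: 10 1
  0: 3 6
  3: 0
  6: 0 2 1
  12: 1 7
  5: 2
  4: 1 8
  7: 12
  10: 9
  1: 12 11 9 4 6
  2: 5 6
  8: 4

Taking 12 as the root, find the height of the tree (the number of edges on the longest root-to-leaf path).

5 sits deepest: 12 – 1 – 6 – 2 – 5 — 4 edges from the root.

4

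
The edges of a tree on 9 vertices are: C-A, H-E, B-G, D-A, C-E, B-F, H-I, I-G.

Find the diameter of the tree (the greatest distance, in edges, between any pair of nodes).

BFS from F reaches D last, at distance 8; BFS from D confirms no node is farther.
Path: F – B – G – I – H – E – C – A – D.

8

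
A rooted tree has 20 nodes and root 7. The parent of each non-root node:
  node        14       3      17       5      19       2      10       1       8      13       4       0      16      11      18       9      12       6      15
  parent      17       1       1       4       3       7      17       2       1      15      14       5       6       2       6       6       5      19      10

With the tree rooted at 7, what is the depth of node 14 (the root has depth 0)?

Climbing from 14 to the root: 14 → 17 → 1 → 2 → 7. That's 4 steps.

4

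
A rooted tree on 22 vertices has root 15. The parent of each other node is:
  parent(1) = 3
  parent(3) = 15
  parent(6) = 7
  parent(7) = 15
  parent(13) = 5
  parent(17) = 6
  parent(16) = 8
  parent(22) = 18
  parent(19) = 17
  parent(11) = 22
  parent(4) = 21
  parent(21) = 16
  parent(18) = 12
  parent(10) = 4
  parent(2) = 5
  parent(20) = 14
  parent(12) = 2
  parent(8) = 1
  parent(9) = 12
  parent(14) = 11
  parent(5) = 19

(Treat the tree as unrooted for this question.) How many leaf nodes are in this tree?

Exactly 4 nodes have a single neighbour: 9, 10, 13, 20.

4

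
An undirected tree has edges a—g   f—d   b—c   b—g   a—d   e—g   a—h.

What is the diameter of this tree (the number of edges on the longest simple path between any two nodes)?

5

A longest path is c–b–g–a–d–f, with 5 edges.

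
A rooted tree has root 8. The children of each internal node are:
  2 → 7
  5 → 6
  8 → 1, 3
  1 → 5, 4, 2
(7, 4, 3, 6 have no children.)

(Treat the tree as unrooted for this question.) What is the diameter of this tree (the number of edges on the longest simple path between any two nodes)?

Starting from 7, a farthest node is 6 at distance 4.
One longest path: 7-2-1-5-6.
So the diameter is 4.

4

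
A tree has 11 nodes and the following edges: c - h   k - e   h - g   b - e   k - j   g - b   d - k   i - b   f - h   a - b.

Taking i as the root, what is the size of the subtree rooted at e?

Descendants of e (including itself): e, k, d, j. That's 4.

4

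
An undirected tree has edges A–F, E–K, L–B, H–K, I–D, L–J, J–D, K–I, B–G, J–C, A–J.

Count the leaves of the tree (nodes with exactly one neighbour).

5

Exactly 5 nodes have a single neighbour: C, E, F, G, H.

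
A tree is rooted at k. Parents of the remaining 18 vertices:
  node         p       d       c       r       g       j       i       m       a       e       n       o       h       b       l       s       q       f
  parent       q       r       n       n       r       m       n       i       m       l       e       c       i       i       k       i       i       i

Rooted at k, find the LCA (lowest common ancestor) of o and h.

Path o→root: o c n e l k; path h→root: h i n e l k.
First common node: n.

n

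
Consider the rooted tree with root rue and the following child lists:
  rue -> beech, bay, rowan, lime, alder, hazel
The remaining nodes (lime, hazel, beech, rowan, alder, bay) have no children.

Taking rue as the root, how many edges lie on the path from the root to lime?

rue–lime — 1 edges.

1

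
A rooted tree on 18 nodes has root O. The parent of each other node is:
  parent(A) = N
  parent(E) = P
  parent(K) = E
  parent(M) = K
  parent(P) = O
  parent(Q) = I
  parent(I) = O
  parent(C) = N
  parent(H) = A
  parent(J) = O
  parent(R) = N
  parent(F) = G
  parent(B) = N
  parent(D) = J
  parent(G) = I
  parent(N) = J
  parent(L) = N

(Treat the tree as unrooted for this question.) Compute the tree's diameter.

A longest path is H–A–N–J–O–P–E–K–M, with 8 edges.

8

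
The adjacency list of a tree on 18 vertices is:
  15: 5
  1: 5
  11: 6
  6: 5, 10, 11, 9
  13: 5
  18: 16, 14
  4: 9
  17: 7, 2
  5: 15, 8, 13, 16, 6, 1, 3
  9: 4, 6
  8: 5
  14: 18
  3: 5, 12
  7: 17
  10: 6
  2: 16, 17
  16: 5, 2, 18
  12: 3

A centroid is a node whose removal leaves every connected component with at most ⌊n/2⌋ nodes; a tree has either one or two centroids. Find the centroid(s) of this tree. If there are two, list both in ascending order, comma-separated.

Delete 5: the remaining components have sizes 6, 5, 2, 1, 1, 1, 1. Max 6 ≤ 9, so 5 is a centroid.
No neighbour of 5 does as well, so 5 is the unique centroid.

5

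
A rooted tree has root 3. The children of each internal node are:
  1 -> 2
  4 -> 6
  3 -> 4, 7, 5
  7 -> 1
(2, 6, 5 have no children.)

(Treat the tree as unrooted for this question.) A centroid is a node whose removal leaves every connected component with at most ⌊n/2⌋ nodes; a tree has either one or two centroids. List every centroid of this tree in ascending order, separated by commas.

Removing 3 splits the tree into components of sizes 3, 2, 1; the largest is 3 ≤ ⌊7/2⌋ = 3.
Every other node leaves some component of size > 3, so the centroid is unique.

3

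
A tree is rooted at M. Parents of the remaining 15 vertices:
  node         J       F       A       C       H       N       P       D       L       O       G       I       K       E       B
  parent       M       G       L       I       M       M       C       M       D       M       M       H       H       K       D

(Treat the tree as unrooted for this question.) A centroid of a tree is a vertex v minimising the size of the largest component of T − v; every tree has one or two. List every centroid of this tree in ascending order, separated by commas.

M

Removing M splits the tree into components of sizes 6, 4, 2, 1, 1, 1; the largest is 6 ≤ ⌊16/2⌋ = 8.
No neighbour of M does as well, so M is the unique centroid.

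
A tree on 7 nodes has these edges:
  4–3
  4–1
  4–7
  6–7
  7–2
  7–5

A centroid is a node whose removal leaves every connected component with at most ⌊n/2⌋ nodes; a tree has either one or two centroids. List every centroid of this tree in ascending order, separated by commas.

7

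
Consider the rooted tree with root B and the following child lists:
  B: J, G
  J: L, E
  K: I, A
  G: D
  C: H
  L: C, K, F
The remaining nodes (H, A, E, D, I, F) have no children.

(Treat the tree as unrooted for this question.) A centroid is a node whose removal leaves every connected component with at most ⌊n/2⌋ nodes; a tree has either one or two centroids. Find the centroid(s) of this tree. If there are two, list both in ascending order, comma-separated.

Removing L splits the tree into components of sizes 5, 3, 2, 1; the largest is 5 ≤ ⌊12/2⌋ = 6.
Every other node leaves some component of size > 6, so the centroid is unique.

L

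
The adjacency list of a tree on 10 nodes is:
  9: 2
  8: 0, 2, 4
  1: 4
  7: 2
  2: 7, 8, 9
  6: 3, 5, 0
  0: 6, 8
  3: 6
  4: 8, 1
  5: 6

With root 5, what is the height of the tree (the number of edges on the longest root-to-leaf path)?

5

A deepest node is 7, reached by 5-6-0-8-2-7.
That path has 5 edges, so the height is 5.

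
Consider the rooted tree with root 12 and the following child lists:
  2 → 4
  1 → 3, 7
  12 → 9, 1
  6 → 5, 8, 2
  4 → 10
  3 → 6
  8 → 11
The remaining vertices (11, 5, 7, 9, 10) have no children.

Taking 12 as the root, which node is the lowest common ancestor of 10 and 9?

12

Path 10→root: 10 4 2 6 3 1 12; path 9→root: 9 12.
First common node: 12.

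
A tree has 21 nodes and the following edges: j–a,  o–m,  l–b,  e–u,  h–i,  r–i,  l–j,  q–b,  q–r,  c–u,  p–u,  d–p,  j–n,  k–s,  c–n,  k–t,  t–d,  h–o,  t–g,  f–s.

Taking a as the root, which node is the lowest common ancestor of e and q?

e's ancestor chain is e, u, c, n, j, a and q's is q, b, l, j, a; they first meet at j.

j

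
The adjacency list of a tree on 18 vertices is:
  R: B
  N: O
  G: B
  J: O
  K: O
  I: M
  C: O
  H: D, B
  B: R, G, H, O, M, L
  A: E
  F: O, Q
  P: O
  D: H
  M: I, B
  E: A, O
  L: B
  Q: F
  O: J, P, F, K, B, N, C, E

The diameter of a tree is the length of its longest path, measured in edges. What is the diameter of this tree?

BFS from A reaches I last, at distance 5; BFS from I confirms no node is farther.
Path: A - E - O - B - M - I.

5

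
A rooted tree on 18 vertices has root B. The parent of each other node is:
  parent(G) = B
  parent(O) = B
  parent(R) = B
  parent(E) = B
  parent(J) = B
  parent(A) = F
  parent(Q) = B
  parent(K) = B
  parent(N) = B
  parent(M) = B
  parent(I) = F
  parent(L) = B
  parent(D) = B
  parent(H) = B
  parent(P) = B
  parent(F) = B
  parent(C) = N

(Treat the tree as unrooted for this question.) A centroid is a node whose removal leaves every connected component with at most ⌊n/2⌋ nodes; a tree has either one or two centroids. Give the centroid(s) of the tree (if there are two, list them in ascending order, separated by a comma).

B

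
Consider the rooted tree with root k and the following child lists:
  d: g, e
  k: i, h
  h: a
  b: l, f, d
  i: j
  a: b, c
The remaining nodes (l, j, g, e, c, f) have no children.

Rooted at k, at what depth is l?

4

k – h – a – b – l — 4 edges.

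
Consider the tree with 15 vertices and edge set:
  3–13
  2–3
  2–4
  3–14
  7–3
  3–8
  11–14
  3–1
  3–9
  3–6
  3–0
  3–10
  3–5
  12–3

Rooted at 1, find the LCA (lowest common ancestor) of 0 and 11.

0's ancestor chain is 0, 3, 1 and 11's is 11, 14, 3, 1; they first meet at 3.

3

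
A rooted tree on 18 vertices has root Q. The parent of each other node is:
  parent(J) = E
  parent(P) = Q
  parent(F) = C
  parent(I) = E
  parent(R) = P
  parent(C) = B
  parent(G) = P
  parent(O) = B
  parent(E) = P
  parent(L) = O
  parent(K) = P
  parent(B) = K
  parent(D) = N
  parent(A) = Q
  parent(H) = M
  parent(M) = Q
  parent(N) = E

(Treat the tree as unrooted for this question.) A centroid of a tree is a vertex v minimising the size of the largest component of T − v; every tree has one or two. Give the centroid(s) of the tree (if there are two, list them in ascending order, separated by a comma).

P

If P is removed the pieces have sizes 6, 5, 4, 1, 1, all ≤ ⌊18/2⌋ = 9.
No neighbour of P does as well, so P is the unique centroid.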